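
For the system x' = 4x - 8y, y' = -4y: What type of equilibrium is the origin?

A = [[4,-8],[0,-4]]; det(A-λI) = λ^2 - 16.
λ = -4, 4: opposite signs.

saddle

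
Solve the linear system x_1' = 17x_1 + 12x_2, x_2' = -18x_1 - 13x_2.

Coefficient matrix A = [[17, 12], [-18, -13]].
Characteristic polynomial det(A - λI) = λ^2 - 4λ - 5 = 0.
Eigenvalues λ = 5, -1.
For λ=5: (A-λI) row 1 is [12, 12], so an eigenvector is (-1, 1).
For λ=-1: (A-λI) row 1 is [18, 12], so an eigenvector is (2, -3).
General solution: c_1e^(5t)(-1,1) + c_2e^(-t)(2,-3).

x_1(t) = -c_1e^(5t) + 2c_2e^(-t), x_2(t) = c_1e^(5t) - 3c_2e^(-t)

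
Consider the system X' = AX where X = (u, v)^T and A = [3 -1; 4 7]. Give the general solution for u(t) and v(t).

Coefficient matrix A = [[3, -1], [4, 7]].
Characteristic polynomial det(A - λI) = λ^2 - 10λ + 25 = 0.
Single eigenvalue λ = 5 with algebraic multiplicity 2.
Eigenvector v = (-1,2); generalized eigenvector w with (A-λI)w=v is (-1,3).
General solution: e^(5t)[K_1·v + K_2·(t·v + w)].

u(t) = -K_1e^(5t) - K_2te^(5t) - K_2e^(5t), v(t) = 2K_1e^(5t) + 2K_2te^(5t) + 3K_2e^(5t)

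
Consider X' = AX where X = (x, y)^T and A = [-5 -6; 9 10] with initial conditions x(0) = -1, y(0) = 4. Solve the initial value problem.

Coefficient matrix A = [[-5, -6], [9, 10]].
Characteristic polynomial det(A - λI) = λ^2 - 5λ + 4 = 0.
Eigenvalues λ = 1, 4.
For λ=1: (A-λI) row 1 is [-6, -6], so an eigenvector is (-1, 1).
For λ=4: (A-λI) row 1 is [-9, -6], so an eigenvector is (-2, 3).
General solution: C_1e^(t)(-1,1) + C_2e^(4t)(-2,3).
Applying x(0)=-1, y(0)=4 gives C_1=-5, C_2=3.

x(t) = -6e^(4t) + 5e^(t), y(t) = 9e^(4t) - 5e^(t)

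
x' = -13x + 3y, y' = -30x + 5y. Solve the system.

x(t) = c_1e^(-4t)sin(3t) - c_2e^(-4t)cos(3t), y(t) = 3c_1e^(-4t)sin(3t) + c_1e^(-4t)cos(3t) + c_2e^(-4t)sin(3t) - 3c_2e^(-4t)cos(3t)

Coefficient matrix A = [[-13, 3], [-30, 5]].
Characteristic polynomial det(A - λI) = λ^2 + 8λ + 25 = 0.
Eigenvalues λ = -4 ± 3i (complex conjugate pair).
For λ=-4+3i: an eigenvector is (0,1) - i(1,3) = (0 - i, 1 - 3i).
A real fundamental pair from Re and Im of e^((-4+3i)t)v: X_1 = e^(-4t)(cos(3t)·(0,1) + sin(3t)·(1,3)), X_2 = e^(-4t)(sin(3t)·(0,1) - cos(3t)·(1,3)).
General solution: c_1X_1 + c_2X_2.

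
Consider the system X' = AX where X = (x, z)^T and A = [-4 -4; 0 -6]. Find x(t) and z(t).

Coefficient matrix A = [[-4, -4], [0, -6]].
Characteristic polynomial det(A - λI) = λ^2 + 10λ + 24 = 0.
Eigenvalues λ = -6, -4.
For λ=-6: (A-λI) row 1 is [2, -4], so an eigenvector is (2, 1).
For λ=-4: (A-λI) row 1 is [0, -4], so an eigenvector is (1, 0).
General solution: K_1e^(-6t)(2,1) + K_2e^(-4t)(1,0).

x(t) = 2K_1e^(-6t) + K_2e^(-4t), z(t) = K_1e^(-6t)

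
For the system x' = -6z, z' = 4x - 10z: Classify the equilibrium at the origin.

A = [[0,-6],[4,-10]]; det(A-λI) = λ^2 + 10λ + 24.
λ = -4, -6: both negative.

stable node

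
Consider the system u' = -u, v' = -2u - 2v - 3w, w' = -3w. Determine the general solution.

Coefficient matrix A = [[-1, 0, 0], [-2, -2, -3], [0, 0, -3]].
det(A - λI) = 0 gives eigenvalues λ = -2, -1, -3.
For λ=-2: eigenvector (0,1,0).
For λ=-1: eigenvector (1,-2,0).
For λ=-3: eigenvector (0,3,1).
General solution: C_1e^(-2t)(0,1,0) + C_2e^(-t)(1,-2,0) + C_3e^(-3t)(0,3,1).

u(t) = C_2e^(-t), v(t) = C_1e^(-2t) - 2C_2e^(-t) + 3C_3e^(-3t), w(t) = C_3e^(-3t)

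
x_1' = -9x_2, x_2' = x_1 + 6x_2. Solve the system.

Coefficient matrix A = [[0, -9], [1, 6]].
Characteristic polynomial det(A - λI) = λ^2 - 6λ + 9 = 0.
Single eigenvalue λ = 3 with algebraic multiplicity 2.
Eigenvector v = (3,-1); generalized eigenvector w with (A-λI)w=v is (-1,0).
General solution: e^(3t)[K_1·v + K_2·(t·v + w)].

x_1(t) = 3K_1e^(3t) + 3K_2te^(3t) - K_2e^(3t), x_2(t) = -K_1e^(3t) - K_2te^(3t)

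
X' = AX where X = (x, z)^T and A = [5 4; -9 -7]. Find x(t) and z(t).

x(t) = 2C_1e^(-t) + 2C_2te^(-t) + C_2e^(-t), z(t) = -3C_1e^(-t) - 3C_2te^(-t) - C_2e^(-t)

Coefficient matrix A = [[5, 4], [-9, -7]].
Characteristic polynomial det(A - λI) = λ^2 + 2λ + 1 = 0.
Single eigenvalue λ = -1 with algebraic multiplicity 2.
Eigenvector v = (2,-3); generalized eigenvector w with (A-λI)w=v is (1,-1).
General solution: e^(-t)[C_1·v + C_2·(t·v + w)].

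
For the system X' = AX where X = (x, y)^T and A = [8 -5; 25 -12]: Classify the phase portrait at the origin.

stable spiral

A = [[8,-5],[25,-12]]; det(A-λI) = λ^2 + 4λ + 29.
λ = -2 ± 5i: negative real part.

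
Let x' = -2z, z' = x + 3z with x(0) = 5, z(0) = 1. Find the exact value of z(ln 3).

A = [[0,-2],[1,3]]; eigenvalues λ = 1, 2.
Eigenvectors: (2,-1) for λ=1, (1,-1) for λ=2.
From the initial condition, c_1 = 6, c_2 = -7.
z(ln 3) = (6)(3^1)(-1) + (-7)(3^2)(-1) = 45.

45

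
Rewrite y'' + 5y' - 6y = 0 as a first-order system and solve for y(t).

Let x_1 = y, x_2 = y'. Then x_1' = x_2 and x_2' = 6x_1 - 5x_2.
A = [[0,1],[6,-5]]; det(A-λI) = λ^2 + 5λ - 6.
Eigenvalues λ = 1, -6 with eigenvectors (1,1), (1,-6).

y(t) = c_1e^(t) + c_2e^(-6t)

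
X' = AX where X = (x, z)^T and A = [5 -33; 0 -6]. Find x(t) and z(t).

x(t) = K_1e^(5t) + 3K_2e^(-6t), z(t) = K_2e^(-6t)

Coefficient matrix A = [[5, -33], [0, -6]].
Characteristic polynomial det(A - λI) = λ^2 + λ - 30 = 0.
Eigenvalues λ = 5, -6.
For λ=5: (A-λI) row 1 is [0, -33], so an eigenvector is (1, 0).
For λ=-6: (A-λI) row 1 is [11, -33], so an eigenvector is (3, 1).
General solution: K_1e^(5t)(1,0) + K_2e^(-6t)(3,1).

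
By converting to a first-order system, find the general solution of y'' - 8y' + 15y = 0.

y(t) = c_1e^(5t) + c_2e^(3t)

Let x_1 = y, x_2 = y'. Then x_1' = x_2 and x_2' = -15x_1 + 8x_2.
A = [[0,1],[-15,8]]; det(A-λI) = λ^2 - 8λ + 15.
Eigenvalues λ = 5, 3 with eigenvectors (1,5), (1,3).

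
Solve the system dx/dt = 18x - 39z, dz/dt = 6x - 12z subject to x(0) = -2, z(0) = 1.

x(t) = -23e^(3t)sin(3t) - 2e^(3t)cos(3t), z(t) = -9e^(3t)sin(3t) + e^(3t)cos(3t)

Coefficient matrix A = [[18, -39], [6, -12]].
Characteristic polynomial det(A - λI) = λ^2 - 6λ + 18 = 0.
Eigenvalues λ = 3 ± 3i (complex conjugate pair).
For λ=3+3i: an eigenvector is (-3,-1) - i(-2,-1) = (-3 + 2i, -1 + i).
A real fundamental pair from Re and Im of e^((3+3i)t)v: X_1 = e^(3t)(cos(3t)·(-3,-1) + sin(3t)·(-2,-1)), X_2 = e^(3t)(sin(3t)·(-3,-1) - cos(3t)·(-2,-1)).
General solution: c_1X_1 + c_2X_2.
Applying x(0)=-2, z(0)=1 gives c_1=4, c_2=5.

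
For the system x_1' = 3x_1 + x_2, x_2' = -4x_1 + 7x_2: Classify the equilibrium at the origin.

A = [[3,1],[-4,7]]; det(A-λI) = λ^2 - 10λ + 25.
repeated λ = 5 with a single eigenvector.

unstable improper node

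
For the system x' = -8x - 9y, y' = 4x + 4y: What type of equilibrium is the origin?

A = [[-8,-9],[4,4]]; det(A-λI) = λ^2 + 4λ + 4.
repeated λ = -2 with a single eigenvector.

stable improper node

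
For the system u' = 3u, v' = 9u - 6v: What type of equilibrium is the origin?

saddle

A = [[3,0],[9,-6]]; det(A-λI) = λ^2 + 3λ - 18.
λ = -6, 3: opposite signs.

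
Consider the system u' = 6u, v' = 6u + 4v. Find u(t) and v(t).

u(t) = -c_2e^(6t), v(t) = c_1e^(4t) - 3c_2e^(6t)

Coefficient matrix A = [[6, 0], [6, 4]].
Characteristic polynomial det(A - λI) = λ^2 - 10λ + 24 = 0.
Eigenvalues λ = 4, 6.
For λ=4: (A-λI) row 1 is [2, 0], so an eigenvector is (0, 1).
For λ=6: (A-λI) row 2 is [6, -2], so an eigenvector is (-1, -3).
General solution: c_1e^(4t)(0,1) + c_2e^(6t)(-1,-3).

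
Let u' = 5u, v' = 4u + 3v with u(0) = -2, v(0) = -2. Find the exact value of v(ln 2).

-112

A = [[5,0],[4,3]]; eigenvalues λ = 5, 3.
Eigenvectors: (-1,-2) for λ=5, (0,1) for λ=3.
From the initial condition, c_1 = 2, c_2 = 2.
v(ln 2) = (2)(2^5)(-2) + (2)(2^3)(1) = -112.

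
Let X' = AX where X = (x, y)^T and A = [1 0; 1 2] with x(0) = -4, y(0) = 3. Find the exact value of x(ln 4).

-16

A = [[1,0],[1,2]]; eigenvalues λ = 1, 2.
Eigenvectors: (1,-1) for λ=1, (0,-1) for λ=2.
From the initial condition, c_1 = -4, c_2 = 1.
x(ln 4) = (-4)(4^1)(1) + (1)(4^2)(0) = -16.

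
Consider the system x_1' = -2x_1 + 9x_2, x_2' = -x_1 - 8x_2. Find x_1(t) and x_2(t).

x_1(t) = -3K_1e^(-5t) - 3K_2te^(-5t) - K_2e^(-5t), x_2(t) = K_1e^(-5t) + K_2te^(-5t)

Coefficient matrix A = [[-2, 9], [-1, -8]].
Characteristic polynomial det(A - λI) = λ^2 + 10λ + 25 = 0.
Single eigenvalue λ = -5 with algebraic multiplicity 2.
Eigenvector v = (-3,1); generalized eigenvector w with (A-λI)w=v is (-1,0).
General solution: e^(-5t)[K_1·v + K_2·(t·v + w)].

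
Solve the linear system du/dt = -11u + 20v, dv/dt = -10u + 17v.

Coefficient matrix A = [[-11, 20], [-10, 17]].
Characteristic polynomial det(A - λI) = λ^2 - 6λ + 13 = 0.
Eigenvalues λ = 3 ± 2i (complex conjugate pair).
For λ=3+2i: an eigenvector is (3,2) - i(-1,-1) = (3 + i, 2 + i).
A real fundamental pair from Re and Im of e^((3+2i)t)v: X_1 = e^(3t)(cos(2t)·(3,2) + sin(2t)·(-1,-1)), X_2 = e^(3t)(sin(2t)·(3,2) - cos(2t)·(-1,-1)).
General solution: C_1X_1 + C_2X_2.

u(t) = -C_1e^(3t)sin(2t) + 3C_1e^(3t)cos(2t) + 3C_2e^(3t)sin(2t) + C_2e^(3t)cos(2t), v(t) = -C_1e^(3t)sin(2t) + 2C_1e^(3t)cos(2t) + 2C_2e^(3t)sin(2t) + C_2e^(3t)cos(2t)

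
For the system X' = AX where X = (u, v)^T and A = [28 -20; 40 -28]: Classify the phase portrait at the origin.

center

A = [[28,-20],[40,-28]]; det(A-λI) = λ^2 + 16.
λ = 0 ± 4i: zero real part.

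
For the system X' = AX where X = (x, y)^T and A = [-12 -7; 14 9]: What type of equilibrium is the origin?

A = [[-12,-7],[14,9]]; det(A-λI) = λ^2 + 3λ - 10.
λ = -5, 2: opposite signs.

saddle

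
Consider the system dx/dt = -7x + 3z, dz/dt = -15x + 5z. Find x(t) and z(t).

Coefficient matrix A = [[-7, 3], [-15, 5]].
Characteristic polynomial det(A - λI) = λ^2 + 2λ + 10 = 0.
Eigenvalues λ = -1 ± 3i (complex conjugate pair).
For λ=-1+3i: an eigenvector is (0,-1) - i(-1,-2) = (0 + i, -1 + 2i).
A real fundamental pair from Re and Im of e^((-1+3i)t)v: X_1 = e^(-t)(cos(3t)·(0,-1) + sin(3t)·(-1,-2)), X_2 = e^(-t)(sin(3t)·(0,-1) - cos(3t)·(-1,-2)).
General solution: K_1X_1 + K_2X_2.

x(t) = -K_1e^(-t)sin(3t) + K_2e^(-t)cos(3t), z(t) = -2K_1e^(-t)sin(3t) - K_1e^(-t)cos(3t) - K_2e^(-t)sin(3t) + 2K_2e^(-t)cos(3t)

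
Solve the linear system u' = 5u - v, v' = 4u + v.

Coefficient matrix A = [[5, -1], [4, 1]].
Characteristic polynomial det(A - λI) = λ^2 - 6λ + 9 = 0.
Single eigenvalue λ = 3 with algebraic multiplicity 2.
Eigenvector v = (1,2); generalized eigenvector w with (A-λI)w=v is (2,3).
General solution: e^(3t)[C_1·v + C_2·(t·v + w)].

u(t) = C_1e^(3t) + C_2te^(3t) + 2C_2e^(3t), v(t) = 2C_1e^(3t) + 2C_2te^(3t) + 3C_2e^(3t)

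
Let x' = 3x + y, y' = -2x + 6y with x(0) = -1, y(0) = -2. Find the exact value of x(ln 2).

-32

A = [[3,1],[-2,6]]; eigenvalues λ = 4, 5.
Eigenvectors: (-1,-1) for λ=4, (-1,-2) for λ=5.
From the initial condition, c_1 = 0, c_2 = 1.
x(ln 2) = (0)(2^4)(-1) + (1)(2^5)(-1) = -32.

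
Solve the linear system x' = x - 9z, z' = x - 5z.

x(t) = -3C_1e^(-2t) - 3C_2te^(-2t) - C_2e^(-2t), z(t) = -C_1e^(-2t) - C_2te^(-2t)

Coefficient matrix A = [[1, -9], [1, -5]].
Characteristic polynomial det(A - λI) = λ^2 + 4λ + 4 = 0.
Single eigenvalue λ = -2 with algebraic multiplicity 2.
Eigenvector v = (-3,-1); generalized eigenvector w with (A-λI)w=v is (-1,0).
General solution: e^(-2t)[C_1·v + C_2·(t·v + w)].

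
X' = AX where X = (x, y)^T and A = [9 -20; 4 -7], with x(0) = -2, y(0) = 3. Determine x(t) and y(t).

x(t) = -19e^(t)sin(4t) - 2e^(t)cos(4t), y(t) = -8e^(t)sin(4t) + 3e^(t)cos(4t)

Coefficient matrix A = [[9, -20], [4, -7]].
Characteristic polynomial det(A - λI) = λ^2 - 2λ + 17 = 0.
Eigenvalues λ = 1 ± 4i (complex conjugate pair).
For λ=1+4i: an eigenvector is (1,0) - i(2,1) = (1 - 2i, 0 - i).
A real fundamental pair from Re and Im of e^((1+4i)t)v: X_1 = e^(t)(cos(4t)·(1,0) + sin(4t)·(2,1)), X_2 = e^(t)(sin(4t)·(1,0) - cos(4t)·(2,1)).
General solution: c_1X_1 + c_2X_2.
Applying x(0)=-2, y(0)=3 gives c_1=-8, c_2=-3.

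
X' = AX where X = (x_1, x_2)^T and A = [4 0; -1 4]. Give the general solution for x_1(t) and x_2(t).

x_1(t) = -c_2e^(4t), x_2(t) = c_1e^(4t) + c_2te^(4t) + c_2e^(4t)

Coefficient matrix A = [[4, 0], [-1, 4]].
Characteristic polynomial det(A - λI) = λ^2 - 8λ + 16 = 0.
Single eigenvalue λ = 4 with algebraic multiplicity 2.
Eigenvector v = (0,1); generalized eigenvector w with (A-λI)w=v is (-1,1).
General solution: e^(4t)[c_1·v + c_2·(t·v + w)].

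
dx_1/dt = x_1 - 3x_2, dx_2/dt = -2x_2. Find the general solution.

Coefficient matrix A = [[1, -3], [0, -2]].
Characteristic polynomial det(A - λI) = λ^2 + λ - 2 = 0.
Eigenvalues λ = -2, 1.
For λ=-2: (A-λI) row 1 is [3, -3], so an eigenvector is (1, 1).
For λ=1: (A-λI) row 1 is [0, -3], so an eigenvector is (-1, 0).
General solution: c_1e^(-2t)(1,1) + c_2e^(t)(-1,0).

x_1(t) = c_1e^(-2t) - c_2e^(t), x_2(t) = c_1e^(-2t)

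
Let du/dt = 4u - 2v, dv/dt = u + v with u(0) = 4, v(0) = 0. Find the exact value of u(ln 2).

48

A = [[4,-2],[1,1]]; eigenvalues λ = 2, 3.
Eigenvectors: (-1,-1) for λ=2, (2,1) for λ=3.
From the initial condition, c_1 = 4, c_2 = 4.
u(ln 2) = (4)(2^2)(-1) + (4)(2^3)(2) = 48.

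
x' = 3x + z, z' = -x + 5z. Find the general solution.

Coefficient matrix A = [[3, 1], [-1, 5]].
Characteristic polynomial det(A - λI) = λ^2 - 8λ + 16 = 0.
Single eigenvalue λ = 4 with algebraic multiplicity 2.
Eigenvector v = (-1,-1); generalized eigenvector w with (A-λI)w=v is (3,2).
General solution: e^(4t)[c_1·v + c_2·(t·v + w)].

x(t) = -c_1e^(4t) - c_2te^(4t) + 3c_2e^(4t), z(t) = -c_1e^(4t) - c_2te^(4t) + 2c_2e^(4t)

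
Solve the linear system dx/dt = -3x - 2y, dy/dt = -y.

x(t) = -c_1e^(-3t) - c_2e^(-t), y(t) = c_2e^(-t)

Coefficient matrix A = [[-3, -2], [0, -1]].
Characteristic polynomial det(A - λI) = λ^2 + 4λ + 3 = 0.
Eigenvalues λ = -3, -1.
For λ=-3: (A-λI) row 1 is [0, -2], so an eigenvector is (-1, 0).
For λ=-1: (A-λI) row 1 is [-2, -2], so an eigenvector is (-1, 1).
General solution: c_1e^(-3t)(-1,0) + c_2e^(-t)(-1,1).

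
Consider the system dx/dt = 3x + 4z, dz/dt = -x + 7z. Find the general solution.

x(t) = 2K_1e^(5t) + 2K_2te^(5t) + 3K_2e^(5t), z(t) = K_1e^(5t) + K_2te^(5t) + 2K_2e^(5t)

Coefficient matrix A = [[3, 4], [-1, 7]].
Characteristic polynomial det(A - λI) = λ^2 - 10λ + 25 = 0.
Single eigenvalue λ = 5 with algebraic multiplicity 2.
Eigenvector v = (2,1); generalized eigenvector w with (A-λI)w=v is (3,2).
General solution: e^(5t)[K_1·v + K_2·(t·v + w)].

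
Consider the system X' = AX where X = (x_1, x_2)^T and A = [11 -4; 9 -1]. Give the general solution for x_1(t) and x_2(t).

Coefficient matrix A = [[11, -4], [9, -1]].
Characteristic polynomial det(A - λI) = λ^2 - 10λ + 25 = 0.
Single eigenvalue λ = 5 with algebraic multiplicity 2.
Eigenvector v = (-2,-3); generalized eigenvector w with (A-λI)w=v is (-1,-1).
General solution: e^(5t)[K_1·v + K_2·(t·v + w)].

x_1(t) = -2K_1e^(5t) - 2K_2te^(5t) - K_2e^(5t), x_2(t) = -3K_1e^(5t) - 3K_2te^(5t) - K_2e^(5t)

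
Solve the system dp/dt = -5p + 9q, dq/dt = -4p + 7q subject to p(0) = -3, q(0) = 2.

Coefficient matrix A = [[-5, 9], [-4, 7]].
Characteristic polynomial det(A - λI) = λ^2 - 2λ + 1 = 0.
Single eigenvalue λ = 1 with algebraic multiplicity 2.
Eigenvector v = (3,2); generalized eigenvector w with (A-λI)w=v is (1,1).
General solution: e^(t)[c_1·v + c_2·(t·v + w)].
Applying p(0)=-3, q(0)=2 gives c_1=-5, c_2=12.

p(t) = 36te^(t) - 3e^(t), q(t) = 24te^(t) + 2e^(t)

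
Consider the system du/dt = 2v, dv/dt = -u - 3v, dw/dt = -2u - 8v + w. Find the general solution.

Coefficient matrix A = [[0, 2, 0], [-1, -3, 0], [-2, -8, 1]].
det(A - λI) = 0 gives eigenvalues λ = -2, -1, 1.
For λ=-2: eigenvector (-1,1,2).
For λ=-1: eigenvector (2,-1,-2).
For λ=1: eigenvector (0,0,-1).
General solution: K_1e^(-2t)(-1,1,2) + K_2e^(-t)(2,-1,-2) + K_3e^(t)(0,0,-1).

u(t) = -K_1e^(-2t) + 2K_2e^(-t), v(t) = K_1e^(-2t) - K_2e^(-t), w(t) = 2K_1e^(-2t) - 2K_2e^(-t) - K_3e^(t)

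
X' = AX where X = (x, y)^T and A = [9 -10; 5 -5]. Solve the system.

Coefficient matrix A = [[9, -10], [5, -5]].
Characteristic polynomial det(A - λI) = λ^2 - 4λ + 5 = 0.
Eigenvalues λ = 2 ± i (complex conjugate pair).
For λ=2+i: an eigenvector is (-1,-1) - i(3,2) = (-1 - 3i, -1 - 2i).
A real fundamental pair from Re and Im of e^((2+i)t)v: X_1 = e^(2t)(cos(t)·(-1,-1) + sin(t)·(3,2)), X_2 = e^(2t)(sin(t)·(-1,-1) - cos(t)·(3,2)).
General solution: c_1X_1 + c_2X_2.

x(t) = 3c_1e^(2t)sin(t) - c_1e^(2t)cos(t) - c_2e^(2t)sin(t) - 3c_2e^(2t)cos(t), y(t) = 2c_1e^(2t)sin(t) - c_1e^(2t)cos(t) - c_2e^(2t)sin(t) - 2c_2e^(2t)cos(t)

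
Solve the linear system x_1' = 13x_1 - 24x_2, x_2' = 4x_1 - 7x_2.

x_1(t) = -2K_1e^(t) - 3K_2e^(5t), x_2(t) = -K_1e^(t) - K_2e^(5t)

Coefficient matrix A = [[13, -24], [4, -7]].
Characteristic polynomial det(A - λI) = λ^2 - 6λ + 5 = 0.
Eigenvalues λ = 1, 5.
For λ=1: (A-λI) row 1 is [12, -24], so an eigenvector is (-2, -1).
For λ=5: (A-λI) row 1 is [8, -24], so an eigenvector is (-3, -1).
General solution: K_1e^(t)(-2,-1) + K_2e^(5t)(-3,-1).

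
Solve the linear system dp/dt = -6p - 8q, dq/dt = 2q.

Coefficient matrix A = [[-6, -8], [0, 2]].
Characteristic polynomial det(A - λI) = λ^2 + 4λ - 12 = 0.
Eigenvalues λ = -6, 2.
For λ=-6: (A-λI) row 1 is [0, -8], so an eigenvector is (1, 0).
For λ=2: (A-λI) row 1 is [-8, -8], so an eigenvector is (-1, 1).
General solution: C_1e^(-6t)(1,0) + C_2e^(2t)(-1,1).

p(t) = C_1e^(-6t) - C_2e^(2t), q(t) = C_2e^(2t)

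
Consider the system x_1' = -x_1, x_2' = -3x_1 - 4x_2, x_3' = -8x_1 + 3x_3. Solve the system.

x_1(t) = C_1e^(-t), x_2(t) = -C_1e^(-t) + C_3e^(-4t), x_3(t) = 2C_1e^(-t) + C_2e^(3t)

Coefficient matrix A = [[-1, 0, 0], [-3, -4, 0], [-8, 0, 3]].
det(A - λI) = 0 gives eigenvalues λ = -1, 3, -4.
For λ=-1: eigenvector (1,-1,2).
For λ=3: eigenvector (0,0,1).
For λ=-4: eigenvector (0,1,0).
General solution: C_1e^(-t)(1,-1,2) + C_2e^(3t)(0,0,1) + C_3e^(-4t)(0,1,0).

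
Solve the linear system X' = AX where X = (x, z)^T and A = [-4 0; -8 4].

x(t) = -c_2e^(-4t), z(t) = c_1e^(4t) - c_2e^(-4t)

Coefficient matrix A = [[-4, 0], [-8, 4]].
Characteristic polynomial det(A - λI) = λ^2 - 16 = 0.
Eigenvalues λ = 4, -4.
For λ=4: (A-λI) row 1 is [-8, 0], so an eigenvector is (0, 1).
For λ=-4: (A-λI) row 2 is [-8, 8], so an eigenvector is (-1, -1).
General solution: c_1e^(4t)(0,1) + c_2e^(-4t)(-1,-1).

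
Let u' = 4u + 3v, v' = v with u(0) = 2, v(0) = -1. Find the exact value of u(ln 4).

A = [[4,3],[0,1]]; eigenvalues λ = 1, 4.
Eigenvectors: (1,-1) for λ=1, (-1,0) for λ=4.
From the initial condition, c_1 = 1, c_2 = -1.
u(ln 4) = (1)(4^1)(1) + (-1)(4^4)(-1) = 260.

260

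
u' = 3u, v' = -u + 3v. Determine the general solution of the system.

u(t) = -C_2e^(3t), v(t) = C_1e^(3t) + C_2te^(3t) + 2C_2e^(3t)

Coefficient matrix A = [[3, 0], [-1, 3]].
Characteristic polynomial det(A - λI) = λ^2 - 6λ + 9 = 0.
Single eigenvalue λ = 3 with algebraic multiplicity 2.
Eigenvector v = (0,1); generalized eigenvector w with (A-λI)w=v is (-1,2).
General solution: e^(3t)[C_1·v + C_2·(t·v + w)].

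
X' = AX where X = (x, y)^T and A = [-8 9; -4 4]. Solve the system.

x(t) = 3c_1e^(-2t) + 3c_2te^(-2t) - 2c_2e^(-2t), y(t) = 2c_1e^(-2t) + 2c_2te^(-2t) - c_2e^(-2t)

Coefficient matrix A = [[-8, 9], [-4, 4]].
Characteristic polynomial det(A - λI) = λ^2 + 4λ + 4 = 0.
Single eigenvalue λ = -2 with algebraic multiplicity 2.
Eigenvector v = (3,2); generalized eigenvector w with (A-λI)w=v is (-2,-1).
General solution: e^(-2t)[c_1·v + c_2·(t·v + w)].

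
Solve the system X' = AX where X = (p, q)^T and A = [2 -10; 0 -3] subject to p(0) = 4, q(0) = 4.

Coefficient matrix A = [[2, -10], [0, -3]].
Characteristic polynomial det(A - λI) = λ^2 + λ - 6 = 0.
Eigenvalues λ = 2, -3.
For λ=2: (A-λI) row 1 is [0, -10], so an eigenvector is (1, 0).
For λ=-3: (A-λI) row 1 is [5, -10], so an eigenvector is (-2, -1).
General solution: K_1e^(2t)(1,0) + K_2e^(-3t)(-2,-1).
Applying p(0)=4, q(0)=4 gives K_1=-4, K_2=-4.

p(t) = -4e^(2t) + 8e^(-3t), q(t) = 4e^(-3t)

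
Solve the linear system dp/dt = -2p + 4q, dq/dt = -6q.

p(t) = c_1e^(-2t) + c_2e^(-6t), q(t) = -c_2e^(-6t)

Coefficient matrix A = [[-2, 4], [0, -6]].
Characteristic polynomial det(A - λI) = λ^2 + 8λ + 12 = 0.
Eigenvalues λ = -2, -6.
For λ=-2: (A-λI) row 1 is [0, 4], so an eigenvector is (1, 0).
For λ=-6: (A-λI) row 1 is [4, 4], so an eigenvector is (1, -1).
General solution: c_1e^(-2t)(1,0) + c_2e^(-6t)(1,-1).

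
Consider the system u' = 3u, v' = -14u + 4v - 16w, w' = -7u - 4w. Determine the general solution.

u(t) = C_1e^(3t), v(t) = -2C_1e^(3t) + C_2e^(4t) + 2C_3e^(-4t), w(t) = -C_1e^(3t) + C_3e^(-4t)

Coefficient matrix A = [[3, 0, 0], [-14, 4, -16], [-7, 0, -4]].
det(A - λI) = 0 gives eigenvalues λ = 3, 4, -4.
For λ=3: eigenvector (1,-2,-1).
For λ=4: eigenvector (0,1,0).
For λ=-4: eigenvector (0,2,1).
General solution: C_1e^(3t)(1,-2,-1) + C_2e^(4t)(0,1,0) + C_3e^(-4t)(0,2,1).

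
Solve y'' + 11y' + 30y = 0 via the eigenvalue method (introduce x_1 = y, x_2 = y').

y(t) = c_1e^(-5t) + c_2e^(-6t)

Let x_1 = y, x_2 = y'. Then x_1' = x_2 and x_2' = -30x_1 - 11x_2.
A = [[0,1],[-30,-11]]; det(A-λI) = λ^2 + 11λ + 30.
Eigenvalues λ = -5, -6 with eigenvectors (1,-5), (1,-6).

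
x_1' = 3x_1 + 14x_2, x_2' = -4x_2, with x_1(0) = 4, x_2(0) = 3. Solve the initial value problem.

Coefficient matrix A = [[3, 14], [0, -4]].
Characteristic polynomial det(A - λI) = λ^2 + λ - 12 = 0.
Eigenvalues λ = -4, 3.
For λ=-4: (A-λI) row 1 is [7, 14], so an eigenvector is (2, -1).
For λ=3: (A-λI) row 1 is [0, 14], so an eigenvector is (1, 0).
General solution: K_1e^(-4t)(2,-1) + K_2e^(3t)(1,0).
Applying x_1(0)=4, x_2(0)=3 gives K_1=-3, K_2=10.

x_1(t) = 10e^(3t) - 6e^(-4t), x_2(t) = 3e^(-4t)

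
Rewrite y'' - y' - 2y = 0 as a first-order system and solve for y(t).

Let x_1 = y, x_2 = y'. Then x_1' = x_2 and x_2' = 2x_1 + x_2.
A = [[0,1],[2,1]]; det(A-λI) = λ^2 - λ - 2.
Eigenvalues λ = -1, 2 with eigenvectors (1,-1), (1,2).

y(t) = K_1e^(-t) + K_2e^(2t)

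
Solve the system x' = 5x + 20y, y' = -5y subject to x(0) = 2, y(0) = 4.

Coefficient matrix A = [[5, 20], [0, -5]].
Characteristic polynomial det(A - λI) = λ^2 - 25 = 0.
Eigenvalues λ = -5, 5.
For λ=-5: (A-λI) row 1 is [10, 20], so an eigenvector is (2, -1).
For λ=5: (A-λI) row 1 is [0, 20], so an eigenvector is (-1, 0).
General solution: C_1e^(-5t)(2,-1) + C_2e^(5t)(-1,0).
Applying x(0)=2, y(0)=4 gives C_1=-4, C_2=-10.

x(t) = 10e^(5t) - 8e^(-5t), y(t) = 4e^(-5t)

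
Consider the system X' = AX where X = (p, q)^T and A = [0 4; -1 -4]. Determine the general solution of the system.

Coefficient matrix A = [[0, 4], [-1, -4]].
Characteristic polynomial det(A - λI) = λ^2 + 4λ + 4 = 0.
Single eigenvalue λ = -2 with algebraic multiplicity 2.
Eigenvector v = (2,-1); generalized eigenvector w with (A-λI)w=v is (-1,1).
General solution: e^(-2t)[K_1·v + K_2·(t·v + w)].

p(t) = 2K_1e^(-2t) + 2K_2te^(-2t) - K_2e^(-2t), q(t) = -K_1e^(-2t) - K_2te^(-2t) + K_2e^(-2t)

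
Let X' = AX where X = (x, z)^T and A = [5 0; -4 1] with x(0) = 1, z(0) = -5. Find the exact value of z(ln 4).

A = [[5,0],[-4,1]]; eigenvalues λ = 5, 1.
Eigenvectors: (-1,1) for λ=5, (0,1) for λ=1.
From the initial condition, c_1 = -1, c_2 = -4.
z(ln 4) = (-1)(4^5)(1) + (-4)(4^1)(1) = -1040.

-1040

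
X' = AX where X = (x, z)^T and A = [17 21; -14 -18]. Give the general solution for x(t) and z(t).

Coefficient matrix A = [[17, 21], [-14, -18]].
Characteristic polynomial det(A - λI) = λ^2 + λ - 12 = 0.
Eigenvalues λ = 3, -4.
For λ=3: (A-λI) row 1 is [14, 21], so an eigenvector is (3, -2).
For λ=-4: (A-λI) row 1 is [21, 21], so an eigenvector is (-1, 1).
General solution: C_1e^(3t)(3,-2) + C_2e^(-4t)(-1,1).

x(t) = 3C_1e^(3t) - C_2e^(-4t), z(t) = -2C_1e^(3t) + C_2e^(-4t)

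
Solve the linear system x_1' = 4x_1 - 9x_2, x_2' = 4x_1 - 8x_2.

Coefficient matrix A = [[4, -9], [4, -8]].
Characteristic polynomial det(A - λI) = λ^2 + 4λ + 4 = 0.
Single eigenvalue λ = -2 with algebraic multiplicity 2.
Eigenvector v = (3,2); generalized eigenvector w with (A-λI)w=v is (2,1).
General solution: e^(-2t)[c_1·v + c_2·(t·v + w)].

x_1(t) = 3c_1e^(-2t) + 3c_2te^(-2t) + 2c_2e^(-2t), x_2(t) = 2c_1e^(-2t) + 2c_2te^(-2t) + c_2e^(-2t)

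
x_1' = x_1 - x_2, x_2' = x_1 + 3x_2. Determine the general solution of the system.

Coefficient matrix A = [[1, -1], [1, 3]].
Characteristic polynomial det(A - λI) = λ^2 - 4λ + 4 = 0.
Single eigenvalue λ = 2 with algebraic multiplicity 2.
Eigenvector v = (-1,1); generalized eigenvector w with (A-λI)w=v is (0,1).
General solution: e^(2t)[C_1·v + C_2·(t·v + w)].

x_1(t) = -C_1e^(2t) - C_2te^(2t), x_2(t) = C_1e^(2t) + C_2te^(2t) + C_2e^(2t)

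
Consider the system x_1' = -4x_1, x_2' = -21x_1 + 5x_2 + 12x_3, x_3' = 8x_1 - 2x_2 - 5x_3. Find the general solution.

Coefficient matrix A = [[-4, 0, 0], [-21, 5, 12], [8, -2, -5]].
det(A - λI) = 0 gives eigenvalues λ = -4, 1, -1.
For λ=-4: eigenvector (1,5,-2).
For λ=1: eigenvector (0,3,-1).
For λ=-1: eigenvector (0,-2,1).
General solution: c_1e^(-4t)(1,5,-2) + c_2e^(t)(0,3,-1) + c_3e^(-t)(0,-2,1).

x_1(t) = c_1e^(-4t), x_2(t) = 5c_1e^(-4t) + 3c_2e^(t) - 2c_3e^(-t), x_3(t) = -2c_1e^(-4t) - c_2e^(t) + c_3e^(-t)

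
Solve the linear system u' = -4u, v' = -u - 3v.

u(t) = K_1e^(-4t), v(t) = K_1e^(-4t) - K_2e^(-3t)

Coefficient matrix A = [[-4, 0], [-1, -3]].
Characteristic polynomial det(A - λI) = λ^2 + 7λ + 12 = 0.
Eigenvalues λ = -4, -3.
For λ=-4: (A-λI) row 2 is [-1, 1], so an eigenvector is (1, 1).
For λ=-3: (A-λI) row 1 is [-1, 0], so an eigenvector is (0, -1).
General solution: K_1e^(-4t)(1,1) + K_2e^(-3t)(0,-1).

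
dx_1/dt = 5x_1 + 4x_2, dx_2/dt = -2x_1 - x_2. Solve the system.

x_1(t) = -2K_1e^(3t) + K_2e^(t), x_2(t) = K_1e^(3t) - K_2e^(t)

Coefficient matrix A = [[5, 4], [-2, -1]].
Characteristic polynomial det(A - λI) = λ^2 - 4λ + 3 = 0.
Eigenvalues λ = 3, 1.
For λ=3: (A-λI) row 1 is [2, 4], so an eigenvector is (-2, 1).
For λ=1: (A-λI) row 1 is [4, 4], so an eigenvector is (1, -1).
General solution: K_1e^(3t)(-2,1) + K_2e^(t)(1,-1).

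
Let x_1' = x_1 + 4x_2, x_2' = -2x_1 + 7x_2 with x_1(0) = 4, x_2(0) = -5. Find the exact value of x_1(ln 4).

-13184

A = [[1,4],[-2,7]]; eigenvalues λ = 3, 5.
Eigenvectors: (-2,-1) for λ=3, (-1,-1) for λ=5.
From the initial condition, c_1 = -9, c_2 = 14.
x_1(ln 4) = (-9)(4^3)(-2) + (14)(4^5)(-1) = -13184.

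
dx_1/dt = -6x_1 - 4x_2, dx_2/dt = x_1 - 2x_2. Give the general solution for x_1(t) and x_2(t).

Coefficient matrix A = [[-6, -4], [1, -2]].
Characteristic polynomial det(A - λI) = λ^2 + 8λ + 16 = 0.
Single eigenvalue λ = -4 with algebraic multiplicity 2.
Eigenvector v = (-2,1); generalized eigenvector w with (A-λI)w=v is (1,0).
General solution: e^(-4t)[K_1·v + K_2·(t·v + w)].

x_1(t) = -2K_1e^(-4t) - 2K_2te^(-4t) + K_2e^(-4t), x_2(t) = K_1e^(-4t) + K_2te^(-4t)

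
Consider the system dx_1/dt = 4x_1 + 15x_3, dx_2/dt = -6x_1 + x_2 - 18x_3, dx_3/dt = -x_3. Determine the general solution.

x_1(t) = K_1e^(4t) - 3K_3e^(-t), x_2(t) = -2K_1e^(4t) + K_2e^(t), x_3(t) = K_3e^(-t)

Coefficient matrix A = [[4, 0, 15], [-6, 1, -18], [0, 0, -1]].
det(A - λI) = 0 gives eigenvalues λ = 4, 1, -1.
For λ=4: eigenvector (1,-2,0).
For λ=1: eigenvector (0,1,0).
For λ=-1: eigenvector (-3,0,1).
General solution: K_1e^(4t)(1,-2,0) + K_2e^(t)(0,1,0) + K_3e^(-t)(-3,0,1).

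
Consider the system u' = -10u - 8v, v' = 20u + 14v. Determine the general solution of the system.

u(t) = C_1e^(2t)sin(4t) + C_1e^(2t)cos(4t) + C_2e^(2t)sin(4t) - C_2e^(2t)cos(4t), v(t) = -C_1e^(2t)sin(4t) - 2C_1e^(2t)cos(4t) - 2C_2e^(2t)sin(4t) + C_2e^(2t)cos(4t)

Coefficient matrix A = [[-10, -8], [20, 14]].
Characteristic polynomial det(A - λI) = λ^2 - 4λ + 20 = 0.
Eigenvalues λ = 2 ± 4i (complex conjugate pair).
For λ=2+4i: an eigenvector is (1,-2) - i(1,-1) = (1 - i, -2 + i).
A real fundamental pair from Re and Im of e^((2+4i)t)v: X_1 = e^(2t)(cos(4t)·(1,-2) + sin(4t)·(1,-1)), X_2 = e^(2t)(sin(4t)·(1,-2) - cos(4t)·(1,-1)).
General solution: C_1X_1 + C_2X_2.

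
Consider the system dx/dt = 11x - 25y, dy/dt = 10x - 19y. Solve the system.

x(t) = -c_1e^(-4t)sin(5t) - 2c_1e^(-4t)cos(5t) - 2c_2e^(-4t)sin(5t) + c_2e^(-4t)cos(5t), y(t) = -c_1e^(-4t)sin(5t) - c_1e^(-4t)cos(5t) - c_2e^(-4t)sin(5t) + c_2e^(-4t)cos(5t)

Coefficient matrix A = [[11, -25], [10, -19]].
Characteristic polynomial det(A - λI) = λ^2 + 8λ + 41 = 0.
Eigenvalues λ = -4 ± 5i (complex conjugate pair).
For λ=-4+5i: an eigenvector is (-2,-1) - i(-1,-1) = (-2 + i, -1 + i).
A real fundamental pair from Re and Im of e^((-4+5i)t)v: X_1 = e^(-4t)(cos(5t)·(-2,-1) + sin(5t)·(-1,-1)), X_2 = e^(-4t)(sin(5t)·(-2,-1) - cos(5t)·(-1,-1)).
General solution: c_1X_1 + c_2X_2.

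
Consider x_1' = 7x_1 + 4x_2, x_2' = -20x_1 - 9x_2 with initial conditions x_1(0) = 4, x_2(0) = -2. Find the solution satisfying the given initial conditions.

Coefficient matrix A = [[7, 4], [-20, -9]].
Characteristic polynomial det(A - λI) = λ^2 + 2λ + 17 = 0.
Eigenvalues λ = -1 ± 4i (complex conjugate pair).
For λ=-1+4i: an eigenvector is (0,-1) - i(-1,2) = (0 + i, -1 - 2i).
A real fundamental pair from Re and Im of e^((-1+4i)t)v: X_1 = e^(-t)(cos(4t)·(0,-1) + sin(4t)·(-1,2)), X_2 = e^(-t)(sin(4t)·(0,-1) - cos(4t)·(-1,2)).
General solution: C_1X_1 + C_2X_2.
Applying x_1(0)=4, x_2(0)=-2 gives C_1=-6, C_2=4.

x_1(t) = 6e^(-t)sin(4t) + 4e^(-t)cos(4t), x_2(t) = -16e^(-t)sin(4t) - 2e^(-t)cos(4t)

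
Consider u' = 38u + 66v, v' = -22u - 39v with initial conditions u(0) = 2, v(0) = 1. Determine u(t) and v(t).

Coefficient matrix A = [[38, 66], [-22, -39]].
Characteristic polynomial det(A - λI) = λ^2 + λ - 30 = 0.
Eigenvalues λ = 5, -6.
For λ=5: (A-λI) row 1 is [33, 66], so an eigenvector is (2, -1).
For λ=-6: (A-λI) row 1 is [44, 66], so an eigenvector is (3, -2).
General solution: C_1e^(5t)(2,-1) + C_2e^(-6t)(3,-2).
Applying u(0)=2, v(0)=1 gives C_1=7, C_2=-4.

u(t) = 14e^(5t) - 12e^(-6t), v(t) = -7e^(5t) + 8e^(-6t)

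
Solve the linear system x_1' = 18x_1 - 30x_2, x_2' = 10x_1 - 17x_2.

Coefficient matrix A = [[18, -30], [10, -17]].
Characteristic polynomial det(A - λI) = λ^2 - λ - 6 = 0.
Eigenvalues λ = 3, -2.
For λ=3: (A-λI) row 1 is [15, -30], so an eigenvector is (2, 1).
For λ=-2: (A-λI) row 1 is [20, -30], so an eigenvector is (3, 2).
General solution: C_1e^(3t)(2,1) + C_2e^(-2t)(3,2).

x_1(t) = 2C_1e^(3t) + 3C_2e^(-2t), x_2(t) = C_1e^(3t) + 2C_2e^(-2t)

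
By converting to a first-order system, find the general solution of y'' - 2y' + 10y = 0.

y(t) = C_1e^(t)cos(3t) + C_2e^(t)sin(3t)

Let x_1 = y, x_2 = y'. Then x_1' = x_2 and x_2' = -10x_1 + 2x_2.
A = [[0,1],[-10,2]]; det(A-λI) = λ^2 - 2λ + 10.
Eigenvalues λ = 1 ± 3i.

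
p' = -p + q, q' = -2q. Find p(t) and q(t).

Coefficient matrix A = [[-1, 1], [0, -2]].
Characteristic polynomial det(A - λI) = λ^2 + 3λ + 2 = 0.
Eigenvalues λ = -1, -2.
For λ=-1: (A-λI) row 1 is [0, 1], so an eigenvector is (-1, 0).
For λ=-2: (A-λI) row 1 is [1, 1], so an eigenvector is (1, -1).
General solution: K_1e^(-t)(-1,0) + K_2e^(-2t)(1,-1).

p(t) = -K_1e^(-t) + K_2e^(-2t), q(t) = -K_2e^(-2t)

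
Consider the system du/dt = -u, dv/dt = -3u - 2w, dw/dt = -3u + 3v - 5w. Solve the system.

Coefficient matrix A = [[-1, 0, 0], [-3, 0, -2], [-3, 3, -5]].
det(A - λI) = 0 gives eigenvalues λ = -1, -2, -3.
For λ=-1: eigenvector (1,-3,-3).
For λ=-2: eigenvector (0,1,1).
For λ=-3: eigenvector (0,2,3).
General solution: C_1e^(-t)(1,-3,-3) + C_2e^(-2t)(0,1,1) + C_3e^(-3t)(0,2,3).

u(t) = C_1e^(-t), v(t) = -3C_1e^(-t) + C_2e^(-2t) + 2C_3e^(-3t), w(t) = -3C_1e^(-t) + C_2e^(-2t) + 3C_3e^(-3t)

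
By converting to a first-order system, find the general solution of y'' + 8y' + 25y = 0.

y(t) = c_1e^(-4t)cos(3t) + c_2e^(-4t)sin(3t)

Let x_1 = y, x_2 = y'. Then x_1' = x_2 and x_2' = -25x_1 - 8x_2.
A = [[0,1],[-25,-8]]; det(A-λI) = λ^2 + 8λ + 25.
Eigenvalues λ = -4 ± 3i.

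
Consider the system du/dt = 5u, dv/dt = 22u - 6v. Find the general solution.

u(t) = -C_1e^(5t), v(t) = -2C_1e^(5t) + C_2e^(-6t)

Coefficient matrix A = [[5, 0], [22, -6]].
Characteristic polynomial det(A - λI) = λ^2 + λ - 30 = 0.
Eigenvalues λ = 5, -6.
For λ=5: (A-λI) row 2 is [22, -11], so an eigenvector is (-1, -2).
For λ=-6: (A-λI) row 1 is [11, 0], so an eigenvector is (0, 1).
General solution: C_1e^(5t)(-1,-2) + C_2e^(-6t)(0,1).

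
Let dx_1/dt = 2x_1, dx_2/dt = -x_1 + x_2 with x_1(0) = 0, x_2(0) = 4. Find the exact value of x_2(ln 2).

8

A = [[2,0],[-1,1]]; eigenvalues λ = 1, 2.
Eigenvectors: (0,1) for λ=1, (-1,1) for λ=2.
From the initial condition, c_1 = 4, c_2 = 0.
x_2(ln 2) = (4)(2^1)(1) + (0)(2^2)(1) = 8.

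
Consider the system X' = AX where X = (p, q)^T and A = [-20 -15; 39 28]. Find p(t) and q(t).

Coefficient matrix A = [[-20, -15], [39, 28]].
Characteristic polynomial det(A - λI) = λ^2 - 8λ + 25 = 0.
Eigenvalues λ = 4 ± 3i (complex conjugate pair).
For λ=4+3i: an eigenvector is (1,-2) - i(2,-3) = (1 - 2i, -2 + 3i).
A real fundamental pair from Re and Im of e^((4+3i)t)v: X_1 = e^(4t)(cos(3t)·(1,-2) + sin(3t)·(2,-3)), X_2 = e^(4t)(sin(3t)·(1,-2) - cos(3t)·(2,-3)).
General solution: c_1X_1 + c_2X_2.

p(t) = 2c_1e^(4t)sin(3t) + c_1e^(4t)cos(3t) + c_2e^(4t)sin(3t) - 2c_2e^(4t)cos(3t), q(t) = -3c_1e^(4t)sin(3t) - 2c_1e^(4t)cos(3t) - 2c_2e^(4t)sin(3t) + 3c_2e^(4t)cos(3t)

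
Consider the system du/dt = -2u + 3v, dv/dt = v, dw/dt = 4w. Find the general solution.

u(t) = c_1e^(-2t) + c_3e^(t), v(t) = c_3e^(t), w(t) = c_2e^(4t)

Coefficient matrix A = [[-2, 3, 0], [0, 1, 0], [0, 0, 4]].
det(A - λI) = 0 gives eigenvalues λ = -2, 4, 1.
For λ=-2: eigenvector (1,0,0).
For λ=4: eigenvector (0,0,1).
For λ=1: eigenvector (1,1,0).
General solution: c_1e^(-2t)(1,0,0) + c_2e^(4t)(0,0,1) + c_3e^(t)(1,1,0).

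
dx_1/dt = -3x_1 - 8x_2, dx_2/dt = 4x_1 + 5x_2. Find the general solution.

Coefficient matrix A = [[-3, -8], [4, 5]].
Characteristic polynomial det(A - λI) = λ^2 - 2λ + 17 = 0.
Eigenvalues λ = 1 ± 4i (complex conjugate pair).
For λ=1+4i: an eigenvector is (-1,0) - i(1,-1) = (-1 - i, 0 + i).
A real fundamental pair from Re and Im of e^((1+4i)t)v: X_1 = e^(t)(cos(4t)·(-1,0) + sin(4t)·(1,-1)), X_2 = e^(t)(sin(4t)·(-1,0) - cos(4t)·(1,-1)).
General solution: c_1X_1 + c_2X_2.

x_1(t) = c_1e^(t)sin(4t) - c_1e^(t)cos(4t) - c_2e^(t)sin(4t) - c_2e^(t)cos(4t), x_2(t) = -c_1e^(t)sin(4t) + c_2e^(t)cos(4t)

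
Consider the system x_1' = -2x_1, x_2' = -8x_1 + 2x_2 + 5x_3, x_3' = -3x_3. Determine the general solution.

Coefficient matrix A = [[-2, 0, 0], [-8, 2, 5], [0, 0, -3]].
det(A - λI) = 0 gives eigenvalues λ = -2, 2, -3.
For λ=-2: eigenvector (1,2,0).
For λ=2: eigenvector (0,1,0).
For λ=-3: eigenvector (0,-1,1).
General solution: C_1e^(-2t)(1,2,0) + C_2e^(2t)(0,1,0) + C_3e^(-3t)(0,-1,1).

x_1(t) = C_1e^(-2t), x_2(t) = 2C_1e^(-2t) + C_2e^(2t) - C_3e^(-3t), x_3(t) = C_3e^(-3t)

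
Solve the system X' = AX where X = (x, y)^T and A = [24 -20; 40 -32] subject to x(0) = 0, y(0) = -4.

Coefficient matrix A = [[24, -20], [40, -32]].
Characteristic polynomial det(A - λI) = λ^2 + 8λ + 32 = 0.
Eigenvalues λ = -4 ± 4i (complex conjugate pair).
For λ=-4+4i: an eigenvector is (-1,-1) - i(-2,-3) = (-1 + 2i, -1 + 3i).
A real fundamental pair from Re and Im of e^((-4+4i)t)v: X_1 = e^(-4t)(cos(4t)·(-1,-1) + sin(4t)·(-2,-3)), X_2 = e^(-4t)(sin(4t)·(-1,-1) - cos(4t)·(-2,-3)).
General solution: c_1X_1 + c_2X_2.
Applying x(0)=0, y(0)=-4 gives c_1=-8, c_2=-4.

x(t) = 20e^(-4t)sin(4t), y(t) = 28e^(-4t)sin(4t) - 4e^(-4t)cos(4t)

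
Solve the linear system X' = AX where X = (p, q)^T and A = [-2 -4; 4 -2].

Coefficient matrix A = [[-2, -4], [4, -2]].
Characteristic polynomial det(A - λI) = λ^2 + 4λ + 20 = 0.
Eigenvalues λ = -2 ± 4i (complex conjugate pair).
For λ=-2+4i: an eigenvector is (0,1) - i(-1,0) = (0 + i, 1).
A real fundamental pair from Re and Im of e^((-2+4i)t)v: X_1 = e^(-2t)(cos(4t)·(0,1) + sin(4t)·(-1,0)), X_2 = e^(-2t)(sin(4t)·(0,1) - cos(4t)·(-1,0)).
General solution: c_1X_1 + c_2X_2.

p(t) = -c_1e^(-2t)sin(4t) + c_2e^(-2t)cos(4t), q(t) = c_1e^(-2t)cos(4t) + c_2e^(-2t)sin(4t)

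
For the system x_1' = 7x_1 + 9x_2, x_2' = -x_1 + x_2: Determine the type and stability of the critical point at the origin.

A = [[7,9],[-1,1]]; det(A-λI) = λ^2 - 8λ + 16.
repeated λ = 4 with a single eigenvector.

unstable improper node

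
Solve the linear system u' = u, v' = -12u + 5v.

Coefficient matrix A = [[1, 0], [-12, 5]].
Characteristic polynomial det(A - λI) = λ^2 - 6λ + 5 = 0.
Eigenvalues λ = 5, 1.
For λ=5: (A-λI) row 1 is [-4, 0], so an eigenvector is (0, 1).
For λ=1: (A-λI) row 2 is [-12, 4], so an eigenvector is (-1, -3).
General solution: C_1e^(5t)(0,1) + C_2e^(t)(-1,-3).

u(t) = -C_2e^(t), v(t) = C_1e^(5t) - 3C_2e^(t)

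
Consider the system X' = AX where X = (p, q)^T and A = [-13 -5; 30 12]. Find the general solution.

p(t) = c_1e^(2t) + c_2e^(-3t), q(t) = -3c_1e^(2t) - 2c_2e^(-3t)

Coefficient matrix A = [[-13, -5], [30, 12]].
Characteristic polynomial det(A - λI) = λ^2 + λ - 6 = 0.
Eigenvalues λ = 2, -3.
For λ=2: (A-λI) row 1 is [-15, -5], so an eigenvector is (1, -3).
For λ=-3: (A-λI) row 1 is [-10, -5], so an eigenvector is (1, -2).
General solution: c_1e^(2t)(1,-3) + c_2e^(-3t)(1,-2).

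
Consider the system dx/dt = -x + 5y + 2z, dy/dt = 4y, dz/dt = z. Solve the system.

x(t) = K_1e^(t) + K_2e^(4t) + K_3e^(-t), y(t) = K_2e^(4t), z(t) = K_1e^(t)

Coefficient matrix A = [[-1, 5, 2], [0, 4, 0], [0, 0, 1]].
det(A - λI) = 0 gives eigenvalues λ = 1, 4, -1.
For λ=1: eigenvector (1,0,1).
For λ=4: eigenvector (1,1,0).
For λ=-1: eigenvector (1,0,0).
General solution: K_1e^(t)(1,0,1) + K_2e^(4t)(1,1,0) + K_3e^(-t)(1,0,0).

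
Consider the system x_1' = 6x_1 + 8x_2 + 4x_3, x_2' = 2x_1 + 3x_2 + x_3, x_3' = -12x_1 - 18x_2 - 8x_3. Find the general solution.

x_1(t) = -K_2e^(-2t) - K_3e^(2t), x_2(t) = K_1e^(t) - K_3e^(2t), x_3(t) = -2K_1e^(t) + 2K_2e^(-2t) + 3K_3e^(2t)

Coefficient matrix A = [[6, 8, 4], [2, 3, 1], [-12, -18, -8]].
det(A - λI) = 0 gives eigenvalues λ = 1, -2, 2.
For λ=1: eigenvector (0,1,-2).
For λ=-2: eigenvector (-1,0,2).
For λ=2: eigenvector (-1,-1,3).
General solution: K_1e^(t)(0,1,-2) + K_2e^(-2t)(-1,0,2) + K_3e^(2t)(-1,-1,3).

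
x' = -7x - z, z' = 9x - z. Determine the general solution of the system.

x(t) = K_1e^(-4t) + K_2te^(-4t) - K_2e^(-4t), z(t) = -3K_1e^(-4t) - 3K_2te^(-4t) + 2K_2e^(-4t)

Coefficient matrix A = [[-7, -1], [9, -1]].
Characteristic polynomial det(A - λI) = λ^2 + 8λ + 16 = 0.
Single eigenvalue λ = -4 with algebraic multiplicity 2.
Eigenvector v = (1,-3); generalized eigenvector w with (A-λI)w=v is (-1,2).
General solution: e^(-4t)[K_1·v + K_2·(t·v + w)].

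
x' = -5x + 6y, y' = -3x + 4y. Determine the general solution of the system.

Coefficient matrix A = [[-5, 6], [-3, 4]].
Characteristic polynomial det(A - λI) = λ^2 + λ - 2 = 0.
Eigenvalues λ = -2, 1.
For λ=-2: (A-λI) row 1 is [-3, 6], so an eigenvector is (2, 1).
For λ=1: (A-λI) row 1 is [-6, 6], so an eigenvector is (1, 1).
General solution: C_1e^(-2t)(2,1) + C_2e^(t)(1,1).

x(t) = 2C_1e^(-2t) + C_2e^(t), y(t) = C_1e^(-2t) + C_2e^(t)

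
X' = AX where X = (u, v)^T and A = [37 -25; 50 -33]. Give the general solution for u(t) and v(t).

u(t) = -2K_1e^(2t)sin(5t) - K_1e^(2t)cos(5t) - K_2e^(2t)sin(5t) + 2K_2e^(2t)cos(5t), v(t) = -3K_1e^(2t)sin(5t) - K_1e^(2t)cos(5t) - K_2e^(2t)sin(5t) + 3K_2e^(2t)cos(5t)

Coefficient matrix A = [[37, -25], [50, -33]].
Characteristic polynomial det(A - λI) = λ^2 - 4λ + 29 = 0.
Eigenvalues λ = 2 ± 5i (complex conjugate pair).
For λ=2+5i: an eigenvector is (-1,-1) - i(-2,-3) = (-1 + 2i, -1 + 3i).
A real fundamental pair from Re and Im of e^((2+5i)t)v: X_1 = e^(2t)(cos(5t)·(-1,-1) + sin(5t)·(-2,-3)), X_2 = e^(2t)(sin(5t)·(-1,-1) - cos(5t)·(-2,-3)).
General solution: K_1X_1 + K_2X_2.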